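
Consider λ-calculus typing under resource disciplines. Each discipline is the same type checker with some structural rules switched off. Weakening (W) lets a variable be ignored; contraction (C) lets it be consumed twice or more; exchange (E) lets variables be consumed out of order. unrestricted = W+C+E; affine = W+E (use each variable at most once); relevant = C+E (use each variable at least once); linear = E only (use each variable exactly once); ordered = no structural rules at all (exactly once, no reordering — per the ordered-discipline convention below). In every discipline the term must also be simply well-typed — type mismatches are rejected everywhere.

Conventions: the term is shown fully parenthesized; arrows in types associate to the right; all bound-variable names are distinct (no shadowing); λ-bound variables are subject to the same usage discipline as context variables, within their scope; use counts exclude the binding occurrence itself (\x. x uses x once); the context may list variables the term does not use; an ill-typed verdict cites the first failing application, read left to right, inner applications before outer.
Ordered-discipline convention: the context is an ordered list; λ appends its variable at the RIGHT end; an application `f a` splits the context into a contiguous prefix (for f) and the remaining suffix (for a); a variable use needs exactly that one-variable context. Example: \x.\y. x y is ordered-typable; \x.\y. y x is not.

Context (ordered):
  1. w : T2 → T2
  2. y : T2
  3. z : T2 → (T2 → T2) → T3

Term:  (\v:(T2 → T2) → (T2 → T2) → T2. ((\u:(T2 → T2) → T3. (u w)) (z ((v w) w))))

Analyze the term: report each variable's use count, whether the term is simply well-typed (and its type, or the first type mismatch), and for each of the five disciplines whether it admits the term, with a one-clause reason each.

counts: w ×3, y ×0, z ×1, v (bound) ×1, u (bound) ×1
order of uses: u, w, z, v, w, w
typing: well-typed at ((T2 → T2) → (T2 → T2) → T2) → T3
ordered: ✗ — needs contraction — w ×3; needs weakening: y unused
linear: ✗ — needs contraction — w ×3; needs weakening: y unused
affine: ✗ — needs contraction — w ×3
relevant: ✗ — needs weakening: y unused
unrestricted: ✓ — simply typable at ((T2 → T2) → (T2 → T2) → T2) → T3; W, C, E all held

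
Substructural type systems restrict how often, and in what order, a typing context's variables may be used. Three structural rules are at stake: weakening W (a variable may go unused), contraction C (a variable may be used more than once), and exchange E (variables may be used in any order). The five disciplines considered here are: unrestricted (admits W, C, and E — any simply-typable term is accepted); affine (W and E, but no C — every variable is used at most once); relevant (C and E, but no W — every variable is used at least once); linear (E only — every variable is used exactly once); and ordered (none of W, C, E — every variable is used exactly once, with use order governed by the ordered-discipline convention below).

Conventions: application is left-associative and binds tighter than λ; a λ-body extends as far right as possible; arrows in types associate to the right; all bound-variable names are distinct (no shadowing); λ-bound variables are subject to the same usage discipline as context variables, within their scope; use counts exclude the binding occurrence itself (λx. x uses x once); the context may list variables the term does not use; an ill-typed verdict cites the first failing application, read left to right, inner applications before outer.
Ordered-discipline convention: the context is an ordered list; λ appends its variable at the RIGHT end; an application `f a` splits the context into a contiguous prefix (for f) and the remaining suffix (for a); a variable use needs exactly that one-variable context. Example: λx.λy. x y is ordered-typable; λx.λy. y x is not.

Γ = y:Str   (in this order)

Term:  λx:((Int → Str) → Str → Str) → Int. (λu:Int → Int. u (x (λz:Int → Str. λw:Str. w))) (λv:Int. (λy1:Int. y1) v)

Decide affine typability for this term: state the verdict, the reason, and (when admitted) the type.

yes — at most one use each (y, x, u, z, w, v, y1); term : (((Int → Str) → Str → Str) → Int) → Int
variable uses: y: 0; x (λ-bound): 1; u (λ-bound): 1; z (λ-bound): 0; w (λ-bound): 1; v (λ-bound): 1; y1 (λ-bound): 1
use order (left to right): u, x, w, y1, v
typing: well-typed — term : (((Int → Str) → Str → Str) → Int) → Int
across the five disciplines: ordered ✗ · linear ✗ · affine ✓ · relevant ✗ · unrestricted ✓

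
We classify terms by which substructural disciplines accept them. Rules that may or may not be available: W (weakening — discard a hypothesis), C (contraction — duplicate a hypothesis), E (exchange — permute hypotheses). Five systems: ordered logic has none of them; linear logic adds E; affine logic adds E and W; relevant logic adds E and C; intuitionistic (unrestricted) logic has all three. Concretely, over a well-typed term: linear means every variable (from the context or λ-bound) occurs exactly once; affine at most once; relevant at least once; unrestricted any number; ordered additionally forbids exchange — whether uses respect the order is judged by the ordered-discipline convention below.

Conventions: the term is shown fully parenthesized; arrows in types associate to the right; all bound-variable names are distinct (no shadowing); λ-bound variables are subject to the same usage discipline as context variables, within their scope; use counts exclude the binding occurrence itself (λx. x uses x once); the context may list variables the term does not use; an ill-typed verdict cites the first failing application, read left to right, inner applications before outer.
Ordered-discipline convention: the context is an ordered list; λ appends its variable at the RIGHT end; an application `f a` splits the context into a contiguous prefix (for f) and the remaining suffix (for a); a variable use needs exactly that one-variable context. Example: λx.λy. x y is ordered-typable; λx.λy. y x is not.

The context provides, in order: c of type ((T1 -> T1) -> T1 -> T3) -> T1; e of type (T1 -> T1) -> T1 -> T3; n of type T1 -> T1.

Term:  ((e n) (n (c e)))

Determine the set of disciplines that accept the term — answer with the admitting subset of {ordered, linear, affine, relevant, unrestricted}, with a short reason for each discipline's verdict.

accepted by: relevant, unrestricted
usage: c: 1×; e: 2×; n: 2×
left-to-right use order: e, n, n, c, e
typing: well-typed — term : T3
ordered: ✗, uses contraction: e ×2, n ×2
linear: ✗, uses contraction: e ×2, n ×2
affine: ✗, uses contraction: e ×2, n ×2
relevant: ✓, c, e, n: all used, weakening unneeded
unrestricted: ✓, simply typable at T3; W, C, E all held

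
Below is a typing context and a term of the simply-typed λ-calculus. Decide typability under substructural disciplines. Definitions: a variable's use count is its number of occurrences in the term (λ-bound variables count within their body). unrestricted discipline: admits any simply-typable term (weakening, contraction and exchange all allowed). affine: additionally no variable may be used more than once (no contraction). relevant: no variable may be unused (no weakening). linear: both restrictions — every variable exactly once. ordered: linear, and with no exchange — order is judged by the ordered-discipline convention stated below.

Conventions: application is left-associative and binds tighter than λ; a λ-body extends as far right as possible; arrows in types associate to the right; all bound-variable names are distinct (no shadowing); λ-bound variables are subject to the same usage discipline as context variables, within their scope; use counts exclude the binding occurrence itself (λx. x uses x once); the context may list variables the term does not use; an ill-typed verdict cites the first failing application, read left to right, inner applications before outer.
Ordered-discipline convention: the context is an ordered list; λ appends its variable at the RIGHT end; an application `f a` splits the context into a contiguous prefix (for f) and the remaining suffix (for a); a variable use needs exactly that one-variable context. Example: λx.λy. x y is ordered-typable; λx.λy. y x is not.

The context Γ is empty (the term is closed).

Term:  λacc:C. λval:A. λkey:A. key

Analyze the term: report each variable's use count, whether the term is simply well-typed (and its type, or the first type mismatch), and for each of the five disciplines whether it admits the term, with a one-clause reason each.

variable uses: acc [bound]: 0×, val [bound]: 0×, key [bound]: 1×
use order (left to right): key
typing: the term checks, with type C -> A -> A -> A
ordered: ✗ — acc, val left unused
linear: ✗ — acc, val left unused
affine: ✓ — acc, val, key: no repeats, contraction unneeded
relevant: ✗ — acc, val left unused
unrestricted: ✓ — typability at C -> A -> A -> A is all that's needed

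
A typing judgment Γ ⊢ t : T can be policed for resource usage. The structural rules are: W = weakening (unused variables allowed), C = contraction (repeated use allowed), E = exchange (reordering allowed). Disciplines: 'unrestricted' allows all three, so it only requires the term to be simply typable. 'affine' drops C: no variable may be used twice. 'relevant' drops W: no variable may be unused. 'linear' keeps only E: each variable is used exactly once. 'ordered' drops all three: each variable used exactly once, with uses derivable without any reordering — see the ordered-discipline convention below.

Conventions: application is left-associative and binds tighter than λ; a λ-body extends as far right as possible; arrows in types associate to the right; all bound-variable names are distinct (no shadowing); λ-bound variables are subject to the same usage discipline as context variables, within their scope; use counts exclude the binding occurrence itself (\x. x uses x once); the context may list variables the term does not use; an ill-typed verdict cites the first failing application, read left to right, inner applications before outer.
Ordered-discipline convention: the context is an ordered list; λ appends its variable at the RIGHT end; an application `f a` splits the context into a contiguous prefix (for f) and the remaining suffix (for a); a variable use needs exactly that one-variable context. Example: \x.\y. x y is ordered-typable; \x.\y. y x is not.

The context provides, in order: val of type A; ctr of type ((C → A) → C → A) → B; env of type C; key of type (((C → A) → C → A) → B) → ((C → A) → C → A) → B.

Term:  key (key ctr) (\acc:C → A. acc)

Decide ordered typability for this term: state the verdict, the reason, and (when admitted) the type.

no — needs contraction — key ×2; unused: val, env — weakening required
counts: val: 0, ctr: 1, env: 0, key: 2, acc [bound]: 1
order of uses: key, key, ctr, acc
typing: well-typed at B
all disciplines: ordered ✗ | linear ✗ | affine ✗ | relevant ✗ | unrestricted ✓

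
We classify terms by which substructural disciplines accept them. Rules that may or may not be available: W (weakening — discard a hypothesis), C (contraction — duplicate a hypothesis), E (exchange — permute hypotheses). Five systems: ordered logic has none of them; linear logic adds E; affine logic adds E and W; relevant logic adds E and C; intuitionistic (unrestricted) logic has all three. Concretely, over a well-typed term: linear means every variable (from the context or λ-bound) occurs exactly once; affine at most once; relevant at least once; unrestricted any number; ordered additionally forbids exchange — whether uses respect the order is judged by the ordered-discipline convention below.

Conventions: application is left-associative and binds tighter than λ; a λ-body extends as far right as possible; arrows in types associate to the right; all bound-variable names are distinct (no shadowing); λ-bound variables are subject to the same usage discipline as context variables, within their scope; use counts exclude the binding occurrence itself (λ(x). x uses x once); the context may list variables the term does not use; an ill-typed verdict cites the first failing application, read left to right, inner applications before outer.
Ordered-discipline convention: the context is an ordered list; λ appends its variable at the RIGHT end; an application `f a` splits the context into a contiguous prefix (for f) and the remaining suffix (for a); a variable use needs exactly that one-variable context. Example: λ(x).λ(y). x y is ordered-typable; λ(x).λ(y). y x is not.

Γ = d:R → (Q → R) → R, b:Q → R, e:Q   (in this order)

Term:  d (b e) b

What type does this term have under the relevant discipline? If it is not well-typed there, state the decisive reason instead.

term : R
use counts: d=1, b=2, e=1
use order (left to right): d, b, e, b
typing: ✓ — R
per-discipline verdicts: ordered ✗ | linear ✗ | affine ✗ | relevant ✓ | unrestricted ✓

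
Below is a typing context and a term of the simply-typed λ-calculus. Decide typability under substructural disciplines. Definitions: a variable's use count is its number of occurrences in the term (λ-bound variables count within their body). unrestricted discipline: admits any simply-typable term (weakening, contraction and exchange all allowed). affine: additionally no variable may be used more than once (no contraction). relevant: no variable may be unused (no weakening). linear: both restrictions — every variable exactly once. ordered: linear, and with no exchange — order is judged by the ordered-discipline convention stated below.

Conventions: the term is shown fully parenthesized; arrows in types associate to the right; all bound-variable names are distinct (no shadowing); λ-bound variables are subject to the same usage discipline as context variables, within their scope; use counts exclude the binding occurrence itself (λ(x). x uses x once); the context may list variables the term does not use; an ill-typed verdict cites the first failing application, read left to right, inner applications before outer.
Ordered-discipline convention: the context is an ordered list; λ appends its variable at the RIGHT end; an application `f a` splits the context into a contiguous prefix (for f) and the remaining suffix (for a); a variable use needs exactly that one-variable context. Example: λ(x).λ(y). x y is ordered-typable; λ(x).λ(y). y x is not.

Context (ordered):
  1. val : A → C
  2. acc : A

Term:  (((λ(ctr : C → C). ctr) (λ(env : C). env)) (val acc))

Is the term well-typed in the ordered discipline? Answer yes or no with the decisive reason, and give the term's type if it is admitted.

yes — val, acc, ctr, env: once each, no exchange needed; term : C
use counts: val: 1×, acc: 1×, ctr (λ-bound): 1×, env (λ-bound): 1×
use order (left to right): ctr, env, val, acc
typing: ✓ — C
across the five disciplines: ordered ✓ · linear ✓ · affine ✓ · relevant ✓ · unrestricted ✓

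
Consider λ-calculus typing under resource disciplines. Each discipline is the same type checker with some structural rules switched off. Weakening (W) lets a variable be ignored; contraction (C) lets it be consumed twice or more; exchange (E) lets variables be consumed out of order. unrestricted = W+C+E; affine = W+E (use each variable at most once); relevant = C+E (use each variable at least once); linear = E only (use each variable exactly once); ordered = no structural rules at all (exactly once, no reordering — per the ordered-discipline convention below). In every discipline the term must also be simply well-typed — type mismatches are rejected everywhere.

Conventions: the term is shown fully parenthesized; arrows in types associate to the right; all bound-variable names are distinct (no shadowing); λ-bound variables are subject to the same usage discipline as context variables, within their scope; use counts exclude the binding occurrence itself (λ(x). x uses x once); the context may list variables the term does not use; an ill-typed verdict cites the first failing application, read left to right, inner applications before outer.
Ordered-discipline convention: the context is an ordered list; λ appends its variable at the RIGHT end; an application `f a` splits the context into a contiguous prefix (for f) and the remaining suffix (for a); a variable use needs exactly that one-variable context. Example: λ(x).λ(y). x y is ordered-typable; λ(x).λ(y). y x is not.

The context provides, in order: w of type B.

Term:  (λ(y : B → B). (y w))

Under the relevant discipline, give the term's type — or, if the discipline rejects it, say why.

term : (B → B) → B
variable uses: w=1; y [bound]=1
use order (left to right): y, w
typing: the term checks, with type (B → B) → B
across the five disciplines: ordered ✗, linear ✓, affine ✓, relevant ✓, unrestricted ✓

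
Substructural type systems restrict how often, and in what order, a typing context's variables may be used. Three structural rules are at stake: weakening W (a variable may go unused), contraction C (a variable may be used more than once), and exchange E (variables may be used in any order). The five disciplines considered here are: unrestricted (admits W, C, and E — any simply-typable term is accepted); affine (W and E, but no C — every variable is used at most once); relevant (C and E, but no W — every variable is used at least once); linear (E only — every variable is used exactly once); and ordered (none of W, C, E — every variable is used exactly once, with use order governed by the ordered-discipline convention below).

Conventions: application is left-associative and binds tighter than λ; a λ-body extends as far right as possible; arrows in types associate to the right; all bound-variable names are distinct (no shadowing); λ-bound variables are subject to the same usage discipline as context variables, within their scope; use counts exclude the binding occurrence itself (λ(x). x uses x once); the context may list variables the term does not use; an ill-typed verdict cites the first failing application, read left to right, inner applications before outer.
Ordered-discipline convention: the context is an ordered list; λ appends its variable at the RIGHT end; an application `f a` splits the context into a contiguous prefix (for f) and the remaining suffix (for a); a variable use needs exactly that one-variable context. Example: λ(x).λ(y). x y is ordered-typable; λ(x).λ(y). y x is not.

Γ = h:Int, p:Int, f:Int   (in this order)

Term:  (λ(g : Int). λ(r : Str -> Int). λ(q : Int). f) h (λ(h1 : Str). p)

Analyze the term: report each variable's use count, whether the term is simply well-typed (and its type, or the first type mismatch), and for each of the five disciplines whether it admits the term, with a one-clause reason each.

use counts: h: 1, p: 1, f: 1, g (λ-bound): 0, r (λ-bound): 0, q (λ-bound): 0, h1 (λ-bound): 0
use order (left to right): f, h, p
typing: well-typed — term : Int -> Int
ordered: ✗, unused: g, r, q, h1 — weakening required
linear: ✗, unused: g, r, q, h1 — weakening required
affine: ✓, h, p, f, g, r, q, h1: no repeats, contraction unneeded
relevant: ✗, unused: g, r, q, h1 — weakening required
unrestricted: ✓, type-checks (Int -> Int) and nothing is barred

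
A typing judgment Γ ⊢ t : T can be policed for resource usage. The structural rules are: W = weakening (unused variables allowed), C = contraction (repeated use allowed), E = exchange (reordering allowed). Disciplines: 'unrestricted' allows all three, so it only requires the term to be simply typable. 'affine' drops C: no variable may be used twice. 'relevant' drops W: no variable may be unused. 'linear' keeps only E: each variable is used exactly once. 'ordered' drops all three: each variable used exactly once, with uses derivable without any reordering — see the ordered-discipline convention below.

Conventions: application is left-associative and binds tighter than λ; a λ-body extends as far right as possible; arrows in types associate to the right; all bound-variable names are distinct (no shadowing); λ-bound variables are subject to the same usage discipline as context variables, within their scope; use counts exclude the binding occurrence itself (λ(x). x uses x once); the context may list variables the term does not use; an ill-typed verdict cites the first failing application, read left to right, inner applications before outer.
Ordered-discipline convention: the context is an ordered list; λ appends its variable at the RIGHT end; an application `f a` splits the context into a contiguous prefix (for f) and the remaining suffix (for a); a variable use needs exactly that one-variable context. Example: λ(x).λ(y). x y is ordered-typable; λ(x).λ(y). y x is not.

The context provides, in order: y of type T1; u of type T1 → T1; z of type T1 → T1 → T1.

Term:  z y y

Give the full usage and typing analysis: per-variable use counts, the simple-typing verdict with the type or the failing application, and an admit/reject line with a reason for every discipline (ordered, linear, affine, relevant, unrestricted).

usage: y: 2; u: 0; z: 1
use order (left to right): z, y, y
typing: well-typed at T1
ordered ✗ (y ×2 used more than once (contraction); unused: u — weakening required)
linear ✗ (y ×2 used more than once (contraction); unused: u — weakening required)
affine ✗ (y ×2 used more than once (contraction))
relevant ✗ (unused: u — weakening required)
unrestricted ✓ (simply typable at T1; W, C, E all held)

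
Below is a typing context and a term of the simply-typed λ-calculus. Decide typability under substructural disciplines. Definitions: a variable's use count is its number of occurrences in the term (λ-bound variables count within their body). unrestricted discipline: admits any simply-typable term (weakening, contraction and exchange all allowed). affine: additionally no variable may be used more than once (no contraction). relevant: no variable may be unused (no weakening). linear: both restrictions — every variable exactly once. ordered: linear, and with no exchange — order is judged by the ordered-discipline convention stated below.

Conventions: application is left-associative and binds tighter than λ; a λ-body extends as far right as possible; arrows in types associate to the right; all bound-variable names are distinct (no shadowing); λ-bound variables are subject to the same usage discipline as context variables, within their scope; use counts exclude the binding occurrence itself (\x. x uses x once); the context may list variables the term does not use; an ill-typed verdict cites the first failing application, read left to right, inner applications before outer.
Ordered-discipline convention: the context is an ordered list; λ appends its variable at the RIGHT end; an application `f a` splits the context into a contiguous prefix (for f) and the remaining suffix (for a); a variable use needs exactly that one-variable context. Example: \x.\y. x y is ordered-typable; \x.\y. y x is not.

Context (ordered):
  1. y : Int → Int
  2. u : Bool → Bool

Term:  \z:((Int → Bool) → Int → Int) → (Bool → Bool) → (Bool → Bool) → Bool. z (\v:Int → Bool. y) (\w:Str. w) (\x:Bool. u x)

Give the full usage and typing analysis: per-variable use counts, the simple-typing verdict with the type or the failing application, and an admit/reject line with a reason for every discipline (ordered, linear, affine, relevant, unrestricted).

use counts: y: 1×, u: 1×, z (λ-bound): 1×, v (λ-bound): 0×, w (λ-bound): 1×, x (λ-bound): 1×
order of uses: z, y, w, u, x
typing: ill-typed: an argument Str → Str mismatches the expected Bool → Bool
ordered ✗ (the type mismatch rejects it)
linear ✗ (not simply typable)
affine ✗ (fails simple typing)
relevant ✗ (a type mismatch blocks all five)
unrestricted ✗ (the type mismatch rejects it)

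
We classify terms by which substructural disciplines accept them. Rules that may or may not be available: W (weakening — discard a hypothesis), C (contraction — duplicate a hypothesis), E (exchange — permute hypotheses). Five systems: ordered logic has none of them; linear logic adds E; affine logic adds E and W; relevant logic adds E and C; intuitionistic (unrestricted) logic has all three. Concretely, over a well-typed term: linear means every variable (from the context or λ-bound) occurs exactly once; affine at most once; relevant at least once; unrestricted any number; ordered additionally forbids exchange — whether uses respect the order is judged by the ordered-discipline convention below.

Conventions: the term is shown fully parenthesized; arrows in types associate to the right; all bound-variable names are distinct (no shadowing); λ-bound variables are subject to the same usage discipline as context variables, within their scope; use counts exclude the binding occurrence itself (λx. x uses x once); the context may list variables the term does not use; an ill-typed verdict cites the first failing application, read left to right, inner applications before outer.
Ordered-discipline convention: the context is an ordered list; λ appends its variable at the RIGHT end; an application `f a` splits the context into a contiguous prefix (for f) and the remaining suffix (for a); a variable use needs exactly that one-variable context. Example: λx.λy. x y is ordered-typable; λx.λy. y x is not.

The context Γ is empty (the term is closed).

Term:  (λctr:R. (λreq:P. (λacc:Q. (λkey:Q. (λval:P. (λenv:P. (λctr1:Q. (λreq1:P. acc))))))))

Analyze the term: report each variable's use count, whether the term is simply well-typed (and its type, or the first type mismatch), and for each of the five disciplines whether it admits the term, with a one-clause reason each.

counts: ctr (bound) ×0; req (bound) ×0; acc (bound) ×1; key (bound) ×0; val (bound) ×0; env (bound) ×0; ctr1 (bound) ×0; req1 (bound) ×0
use order (left to right): acc
typing: ✓ — R → P → Q → Q → P → P → Q → P → Q
ordered: ✗, ctr, req, key, val, env, ctr1, req1 left unused
linear: ✗, ctr, req, key, val, env, ctr1, req1 left unused
affine: ✓, ctr, req, acc, key, val, env, ctr1, req1: no repeats, contraction unneeded
relevant: ✗, ctr, req, key, val, env, ctr1, req1 left unused
unrestricted: ✓, simply typable at R → P → Q → Q → P → P → Q → P → Q; W, C, E all held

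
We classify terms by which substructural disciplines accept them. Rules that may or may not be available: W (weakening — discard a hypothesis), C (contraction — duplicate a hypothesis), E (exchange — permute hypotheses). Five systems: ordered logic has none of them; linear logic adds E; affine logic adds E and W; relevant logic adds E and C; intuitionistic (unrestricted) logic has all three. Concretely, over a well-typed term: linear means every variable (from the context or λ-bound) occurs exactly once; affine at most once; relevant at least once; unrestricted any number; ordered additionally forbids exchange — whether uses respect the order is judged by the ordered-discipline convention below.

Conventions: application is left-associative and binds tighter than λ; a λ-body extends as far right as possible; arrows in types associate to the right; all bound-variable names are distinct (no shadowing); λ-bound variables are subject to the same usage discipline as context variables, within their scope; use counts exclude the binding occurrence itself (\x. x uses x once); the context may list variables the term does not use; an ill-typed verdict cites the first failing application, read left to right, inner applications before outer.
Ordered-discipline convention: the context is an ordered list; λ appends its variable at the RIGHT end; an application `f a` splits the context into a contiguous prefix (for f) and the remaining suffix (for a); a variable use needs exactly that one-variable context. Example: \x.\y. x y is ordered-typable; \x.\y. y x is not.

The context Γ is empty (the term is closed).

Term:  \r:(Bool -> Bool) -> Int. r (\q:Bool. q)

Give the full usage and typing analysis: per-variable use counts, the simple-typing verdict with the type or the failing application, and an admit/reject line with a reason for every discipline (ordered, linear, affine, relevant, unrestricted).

usage: r (bound)=1, q (bound)=1
use order (left to right): r, q
typing: well-typed at ((Bool -> Bool) -> Int) -> Int
ordered: ✓, r, q once each; derivable with no W/C/E
linear: ✓, exactly-once usage across r, q
affine: ✓, r, q: no repeats, contraction unneeded
relevant: ✓, at least one use each (r, q)
unrestricted: ✓, type-checks (((Bool -> Bool) -> Int) -> Int) and nothing is barred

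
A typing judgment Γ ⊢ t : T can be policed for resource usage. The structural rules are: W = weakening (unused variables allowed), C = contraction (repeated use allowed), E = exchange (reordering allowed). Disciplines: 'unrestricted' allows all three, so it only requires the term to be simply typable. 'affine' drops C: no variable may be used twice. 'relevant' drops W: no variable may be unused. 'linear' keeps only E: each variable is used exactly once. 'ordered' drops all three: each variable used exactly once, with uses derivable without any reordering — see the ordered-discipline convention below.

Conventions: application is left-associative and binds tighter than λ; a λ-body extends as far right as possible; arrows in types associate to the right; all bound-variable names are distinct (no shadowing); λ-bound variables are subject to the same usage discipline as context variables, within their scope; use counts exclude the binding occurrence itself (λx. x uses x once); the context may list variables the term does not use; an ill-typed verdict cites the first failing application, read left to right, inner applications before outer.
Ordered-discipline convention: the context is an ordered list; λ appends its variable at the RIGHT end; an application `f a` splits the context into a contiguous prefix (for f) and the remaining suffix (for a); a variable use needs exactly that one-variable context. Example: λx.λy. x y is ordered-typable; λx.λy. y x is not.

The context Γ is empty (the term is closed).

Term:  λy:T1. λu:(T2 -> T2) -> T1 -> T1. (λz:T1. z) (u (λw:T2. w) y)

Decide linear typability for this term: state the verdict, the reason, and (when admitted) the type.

yes — each of y, u, z, w used exactly once; term : T1 -> ((T2 -> T2) -> T1 -> T1) -> T1
use counts: y [bound]: 1; u [bound]: 1; z [bound]: 1; w [bound]: 1
left-to-right use order: z, u, w, y
typing: well-typed at T1 -> ((T2 -> T2) -> T1 -> T1) -> T1
per-discipline verdicts: ordered ✗ | linear ✓ | affine ✓ | relevant ✓ | unrestricted ✓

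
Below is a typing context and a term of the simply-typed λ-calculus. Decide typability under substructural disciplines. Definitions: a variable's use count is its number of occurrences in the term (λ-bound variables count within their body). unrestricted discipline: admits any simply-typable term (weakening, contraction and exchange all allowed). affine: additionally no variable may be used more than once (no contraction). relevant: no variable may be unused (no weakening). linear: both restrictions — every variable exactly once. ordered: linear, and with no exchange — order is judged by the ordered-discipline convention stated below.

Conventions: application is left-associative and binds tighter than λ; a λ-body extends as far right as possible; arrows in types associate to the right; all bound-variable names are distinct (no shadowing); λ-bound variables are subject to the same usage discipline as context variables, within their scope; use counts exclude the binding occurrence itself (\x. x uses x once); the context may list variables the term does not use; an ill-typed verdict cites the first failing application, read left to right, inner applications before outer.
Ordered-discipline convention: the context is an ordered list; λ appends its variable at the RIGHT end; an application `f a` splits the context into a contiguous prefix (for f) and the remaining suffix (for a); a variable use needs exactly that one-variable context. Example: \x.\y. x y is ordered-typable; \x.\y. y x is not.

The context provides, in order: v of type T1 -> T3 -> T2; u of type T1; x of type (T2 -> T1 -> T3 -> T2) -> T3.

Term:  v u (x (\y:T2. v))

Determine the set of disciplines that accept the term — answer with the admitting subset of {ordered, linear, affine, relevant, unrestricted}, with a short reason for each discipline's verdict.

accepted by: unrestricted
usage: v: 2×; u: 1×; x: 1×; y (λ-bound): 0×
uses in reading order: v, u, x, v
typing: well-typed at T2
ordered: ✗ — needs contraction — v ×2; needs weakening: y unused
linear: ✗ — needs contraction — v ×2; needs weakening: y unused
affine: ✗ — needs contraction — v ×2
relevant: ✗ — needs weakening: y unused
unrestricted: ✓ — well-typed at T2; no restrictions here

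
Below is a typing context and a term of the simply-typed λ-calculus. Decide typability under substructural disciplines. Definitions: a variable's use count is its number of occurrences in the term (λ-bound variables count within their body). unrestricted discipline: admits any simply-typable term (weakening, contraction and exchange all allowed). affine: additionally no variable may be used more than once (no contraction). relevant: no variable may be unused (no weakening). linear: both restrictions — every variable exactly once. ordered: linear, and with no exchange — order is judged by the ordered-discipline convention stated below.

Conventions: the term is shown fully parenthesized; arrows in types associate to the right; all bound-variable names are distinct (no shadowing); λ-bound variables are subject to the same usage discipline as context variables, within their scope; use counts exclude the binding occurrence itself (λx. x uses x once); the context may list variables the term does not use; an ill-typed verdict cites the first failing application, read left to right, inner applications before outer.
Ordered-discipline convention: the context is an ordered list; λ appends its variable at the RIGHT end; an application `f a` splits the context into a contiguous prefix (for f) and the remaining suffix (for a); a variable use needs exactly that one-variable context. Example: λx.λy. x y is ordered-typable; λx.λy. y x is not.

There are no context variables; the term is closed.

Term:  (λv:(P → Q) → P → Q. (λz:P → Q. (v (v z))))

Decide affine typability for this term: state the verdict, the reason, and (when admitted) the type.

no — repeated use of v ×2
counts: v (bound): 2; z (bound): 1
order of uses: v, v, z
typing: well-typed — term : ((P → Q) → P → Q) → (P → Q) → P → Q
summary: ordered ✗, linear ✗, affine ✗, relevant ✓, unrestricted ✓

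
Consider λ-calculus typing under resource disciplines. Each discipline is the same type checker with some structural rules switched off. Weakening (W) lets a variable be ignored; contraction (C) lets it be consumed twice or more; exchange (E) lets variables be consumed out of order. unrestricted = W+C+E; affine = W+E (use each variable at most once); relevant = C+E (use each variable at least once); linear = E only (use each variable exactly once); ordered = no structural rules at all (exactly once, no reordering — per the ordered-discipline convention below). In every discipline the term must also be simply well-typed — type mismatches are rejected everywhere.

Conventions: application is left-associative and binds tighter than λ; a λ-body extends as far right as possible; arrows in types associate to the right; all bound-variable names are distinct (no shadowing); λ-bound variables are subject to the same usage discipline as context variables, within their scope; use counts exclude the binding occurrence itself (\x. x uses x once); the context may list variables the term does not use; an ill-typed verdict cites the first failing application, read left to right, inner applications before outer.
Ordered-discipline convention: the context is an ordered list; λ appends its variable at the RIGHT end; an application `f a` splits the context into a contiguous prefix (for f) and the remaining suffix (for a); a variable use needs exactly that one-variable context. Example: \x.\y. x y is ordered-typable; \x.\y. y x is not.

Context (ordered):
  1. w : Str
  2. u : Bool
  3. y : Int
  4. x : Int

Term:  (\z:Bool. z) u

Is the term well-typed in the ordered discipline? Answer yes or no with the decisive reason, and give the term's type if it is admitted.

no — w, y, x never used (weakening)
variable uses: w ×0; u ×1; y ×0; x ×0; z (bound) ×1
uses in reading order: z, u
typing: the term checks, with type Bool
summary: ordered ✗ · linear ✗ · affine ✓ · relevant ✗ · unrestricted ✓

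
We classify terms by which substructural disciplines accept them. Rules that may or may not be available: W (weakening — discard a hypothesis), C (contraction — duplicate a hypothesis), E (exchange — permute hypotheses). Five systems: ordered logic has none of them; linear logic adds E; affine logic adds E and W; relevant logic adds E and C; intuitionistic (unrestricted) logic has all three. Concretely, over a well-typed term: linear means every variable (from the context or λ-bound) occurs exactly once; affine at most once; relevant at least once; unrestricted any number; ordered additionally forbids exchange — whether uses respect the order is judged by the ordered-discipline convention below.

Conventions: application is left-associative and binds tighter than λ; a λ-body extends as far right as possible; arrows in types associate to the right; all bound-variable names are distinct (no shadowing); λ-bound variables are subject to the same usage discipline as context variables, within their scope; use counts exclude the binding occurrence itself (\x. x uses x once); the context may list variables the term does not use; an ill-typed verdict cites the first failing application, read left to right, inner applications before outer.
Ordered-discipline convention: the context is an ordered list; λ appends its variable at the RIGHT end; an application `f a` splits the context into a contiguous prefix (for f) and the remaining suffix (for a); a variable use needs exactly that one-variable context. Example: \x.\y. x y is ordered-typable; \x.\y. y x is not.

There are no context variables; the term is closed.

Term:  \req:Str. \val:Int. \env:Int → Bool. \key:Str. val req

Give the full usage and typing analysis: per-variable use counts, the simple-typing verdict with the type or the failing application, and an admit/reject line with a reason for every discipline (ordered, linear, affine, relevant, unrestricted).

usage: req [bound]: 1, val [bound]: 1, env [bound]: 0, key [bound]: 0
left-to-right use order: val, req
typing: ill-typed: non-function type Int applied to an argument
ordered: ✗, a type mismatch blocks all five
linear: ✗, the type mismatch rejects it
affine: ✗, not simply typable
relevant: ✗, fails simple typing
unrestricted: ✗, a type mismatch blocks all five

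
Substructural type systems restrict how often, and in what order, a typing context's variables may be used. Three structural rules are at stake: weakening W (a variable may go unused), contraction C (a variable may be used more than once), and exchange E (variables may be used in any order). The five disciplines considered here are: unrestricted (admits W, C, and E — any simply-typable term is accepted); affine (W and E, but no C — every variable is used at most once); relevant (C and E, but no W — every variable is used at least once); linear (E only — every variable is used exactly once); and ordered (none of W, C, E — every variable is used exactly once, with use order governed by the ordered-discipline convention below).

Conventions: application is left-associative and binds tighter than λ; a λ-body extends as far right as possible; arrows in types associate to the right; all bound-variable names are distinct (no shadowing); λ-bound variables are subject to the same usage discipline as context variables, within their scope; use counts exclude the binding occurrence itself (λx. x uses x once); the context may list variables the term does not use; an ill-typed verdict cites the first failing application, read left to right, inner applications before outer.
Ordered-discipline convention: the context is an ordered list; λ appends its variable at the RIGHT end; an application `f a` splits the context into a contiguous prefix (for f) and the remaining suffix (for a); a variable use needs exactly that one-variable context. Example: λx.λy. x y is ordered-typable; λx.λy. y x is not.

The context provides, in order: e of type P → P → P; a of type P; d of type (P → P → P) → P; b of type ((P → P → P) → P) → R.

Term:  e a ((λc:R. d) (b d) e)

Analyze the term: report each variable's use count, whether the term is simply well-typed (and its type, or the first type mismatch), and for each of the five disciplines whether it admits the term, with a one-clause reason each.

use counts: e=2, a=1, d=2, b=1, c (λ-bound)=0
order of uses: e, a, d, b, d, e
typing: well-typed at P
ordered: ✗, uses contraction: e ×2, d ×2; c never used (weakening)
linear: ✗, uses contraction: e ×2, d ×2; c never used (weakening)
affine: ✗, uses contraction: e ×2, d ×2
relevant: ✗, c never used (weakening)
unrestricted: ✓, simply typable at P; W, C, E all held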